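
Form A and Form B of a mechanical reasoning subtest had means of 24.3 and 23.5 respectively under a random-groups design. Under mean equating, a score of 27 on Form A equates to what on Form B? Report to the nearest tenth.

Mean equating: y = x + (M_Y − M_X) = 27 + (23.5 − 24.3) = 26.2

26.2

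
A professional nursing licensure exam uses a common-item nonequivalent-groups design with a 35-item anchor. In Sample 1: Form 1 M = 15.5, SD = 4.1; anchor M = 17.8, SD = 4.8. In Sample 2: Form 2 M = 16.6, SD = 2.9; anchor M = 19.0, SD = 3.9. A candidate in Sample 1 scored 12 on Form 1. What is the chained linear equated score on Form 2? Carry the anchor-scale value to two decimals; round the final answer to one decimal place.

Form 1 → anchor (Sample 1): v = (4.8/4.1)(12 − 15.5) + 17.8 = 13.70
anchor → Form 2 (Sample 2): y = (2.9/3.9)(13.70 − 19.0) + 16.6 = 12.7

12.7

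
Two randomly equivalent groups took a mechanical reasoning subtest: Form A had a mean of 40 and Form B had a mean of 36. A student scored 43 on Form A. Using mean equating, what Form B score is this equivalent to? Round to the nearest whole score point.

39

Mean equating: y = x + (M_Y − M_X) = 43 + (36 − 40) = 39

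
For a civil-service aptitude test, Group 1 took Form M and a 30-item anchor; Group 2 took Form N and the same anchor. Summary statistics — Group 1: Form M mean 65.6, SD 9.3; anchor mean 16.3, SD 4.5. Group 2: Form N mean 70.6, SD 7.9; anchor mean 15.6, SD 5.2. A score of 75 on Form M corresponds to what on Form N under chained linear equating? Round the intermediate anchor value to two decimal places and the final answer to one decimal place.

78.6

Form M → anchor (Group 1): v = (4.5/9.3)(75 − 65.6) + 16.3 = 20.85
anchor → Form N (Group 2): y = (7.9/5.2)(20.85 − 15.6) + 70.6 = 78.6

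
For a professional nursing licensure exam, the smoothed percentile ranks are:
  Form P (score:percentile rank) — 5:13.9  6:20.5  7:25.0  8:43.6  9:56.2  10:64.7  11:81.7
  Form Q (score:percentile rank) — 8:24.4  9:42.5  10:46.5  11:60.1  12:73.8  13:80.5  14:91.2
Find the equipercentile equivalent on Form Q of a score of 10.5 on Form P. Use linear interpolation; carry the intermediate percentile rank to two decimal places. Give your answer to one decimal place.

PR of 10.5 on Form P: 64.7 + (10.5 − 10)/(11 − 10) × (81.7 − 64.7) = 73.20
On Form Q, PR 73.20 falls between score 11 (PR 60.1) and 12 (PR 73.8).
Interpolate: 11 + (73.20 − 60.1)/(73.8 − 60.1) × (12 − 11) = 12.0

12.0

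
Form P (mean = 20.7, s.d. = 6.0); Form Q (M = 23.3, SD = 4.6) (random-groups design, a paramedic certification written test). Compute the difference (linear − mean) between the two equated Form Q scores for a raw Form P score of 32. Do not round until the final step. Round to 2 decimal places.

Mean-equated: 32 + (23.3 − 20.7) = 34.60
Linear-equated: (4.6/6.0)(32 − 20.7) + 23.3 = 31.963
Difference = 31.963 − 34.60 = -2.64

-2.64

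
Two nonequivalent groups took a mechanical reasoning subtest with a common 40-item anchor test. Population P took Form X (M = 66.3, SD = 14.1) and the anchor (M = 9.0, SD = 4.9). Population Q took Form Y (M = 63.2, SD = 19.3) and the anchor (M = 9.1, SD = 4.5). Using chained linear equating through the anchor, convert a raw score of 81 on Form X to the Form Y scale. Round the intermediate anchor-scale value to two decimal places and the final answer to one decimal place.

84.7

Form X → anchor (Population P): v = (4.9/14.1)(81 − 66.3) + 9.0 = 14.11
anchor → Form Y (Population Q): y = (19.3/4.5)(14.11 − 9.1) + 63.2 = 84.7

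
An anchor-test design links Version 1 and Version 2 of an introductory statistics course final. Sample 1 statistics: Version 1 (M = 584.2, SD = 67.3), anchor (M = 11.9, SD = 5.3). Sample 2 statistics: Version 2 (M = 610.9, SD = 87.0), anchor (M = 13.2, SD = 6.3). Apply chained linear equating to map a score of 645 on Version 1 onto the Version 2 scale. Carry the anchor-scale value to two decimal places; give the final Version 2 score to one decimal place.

Version 1 → anchor (Sample 1): v = (5.3/67.3)(645 − 584.2) + 11.9 = 16.69
anchor → Version 2 (Sample 2): y = (87.0/6.3)(16.69 − 13.2) + 610.9 = 659.1

659.1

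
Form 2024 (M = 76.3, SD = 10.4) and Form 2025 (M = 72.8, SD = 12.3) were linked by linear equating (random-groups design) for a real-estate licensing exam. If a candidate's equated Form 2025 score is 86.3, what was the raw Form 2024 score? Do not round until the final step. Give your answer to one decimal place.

87.7

Invert y = (SD_Y/SD_X)(x − M_X) + M_Y:
x = (SD_X/SD_Y)(y − M_Y) + M_X = (10.4/12.3)(86.3 − 72.8) + 76.3
x = 0.845528 × 13.500 + 76.3 = 87.7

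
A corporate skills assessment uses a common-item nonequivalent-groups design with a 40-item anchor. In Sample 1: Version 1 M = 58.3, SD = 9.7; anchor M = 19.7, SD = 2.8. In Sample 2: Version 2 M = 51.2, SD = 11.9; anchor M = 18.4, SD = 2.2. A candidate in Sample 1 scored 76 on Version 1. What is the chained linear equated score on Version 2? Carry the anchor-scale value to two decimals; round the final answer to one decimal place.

Version 1 → anchor (Sample 1): v = (2.8/9.7)(76 − 58.3) + 19.7 = 24.81
anchor → Version 2 (Sample 2): y = (11.9/2.2)(24.81 − 18.4) + 51.2 = 85.9

85.9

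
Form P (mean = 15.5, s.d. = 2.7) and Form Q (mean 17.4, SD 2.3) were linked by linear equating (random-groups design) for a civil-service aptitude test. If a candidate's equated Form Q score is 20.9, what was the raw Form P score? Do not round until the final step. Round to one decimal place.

19.6

Invert y = (SD_Y/SD_X)(x − M_X) + M_Y:
x = (SD_X/SD_Y)(y − M_Y) + M_X = (2.7/2.3)(20.9 − 17.4) + 15.5
x = 1.173913 × 3.500 + 15.5 = 19.6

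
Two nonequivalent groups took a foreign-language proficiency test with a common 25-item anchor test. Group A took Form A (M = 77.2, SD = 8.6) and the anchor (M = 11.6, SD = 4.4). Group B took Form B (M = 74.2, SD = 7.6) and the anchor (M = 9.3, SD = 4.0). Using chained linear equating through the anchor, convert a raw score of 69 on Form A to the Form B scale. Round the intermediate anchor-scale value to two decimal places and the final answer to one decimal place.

70.6

Form A → anchor (Group A): v = (4.4/8.6)(69 − 77.2) + 11.6 = 7.40
anchor → Form B (Group B): y = (7.6/4.0)(7.40 − 9.3) + 74.2 = 70.6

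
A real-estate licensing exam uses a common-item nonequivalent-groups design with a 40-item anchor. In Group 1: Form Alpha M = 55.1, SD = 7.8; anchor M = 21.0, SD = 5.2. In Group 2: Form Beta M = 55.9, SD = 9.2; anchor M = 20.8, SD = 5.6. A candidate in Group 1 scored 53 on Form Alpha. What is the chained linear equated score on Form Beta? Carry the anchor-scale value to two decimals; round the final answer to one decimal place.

53.9

Form Alpha → anchor (Group 1): v = (5.2/7.8)(53 − 55.1) + 21.0 = 19.60
anchor → Form Beta (Group 2): y = (9.2/5.6)(19.60 − 20.8) + 55.9 = 53.9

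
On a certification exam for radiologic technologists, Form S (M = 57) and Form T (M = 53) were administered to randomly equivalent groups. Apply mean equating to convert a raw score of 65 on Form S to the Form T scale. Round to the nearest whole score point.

Mean equating: y = x + (M_Y − M_X) = 65 + (53 − 57) = 61

61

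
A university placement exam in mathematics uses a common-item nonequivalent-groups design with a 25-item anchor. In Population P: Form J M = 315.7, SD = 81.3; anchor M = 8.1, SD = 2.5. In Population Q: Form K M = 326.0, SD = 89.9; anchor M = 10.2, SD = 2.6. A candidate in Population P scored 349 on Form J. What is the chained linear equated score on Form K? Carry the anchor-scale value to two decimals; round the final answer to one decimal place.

Form J → anchor (Population P): v = (2.5/81.3)(349 − 315.7) + 8.1 = 9.12
anchor → Form K (Population Q): y = (89.9/2.6)(9.12 − 10.2) + 326.0 = 288.7

288.7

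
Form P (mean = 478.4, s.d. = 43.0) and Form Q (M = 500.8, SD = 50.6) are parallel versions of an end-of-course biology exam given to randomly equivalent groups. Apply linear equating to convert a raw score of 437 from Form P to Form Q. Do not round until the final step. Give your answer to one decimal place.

452.1

Linear equating: y = (SD_Y/SD_X)(x − M_X) + M_Y
y = (50.6/43.0)(437 − 478.4) + 500.8
y = 1.176744 × -41.4 + 500.8 = -48.7172 + 500.8 = 452.1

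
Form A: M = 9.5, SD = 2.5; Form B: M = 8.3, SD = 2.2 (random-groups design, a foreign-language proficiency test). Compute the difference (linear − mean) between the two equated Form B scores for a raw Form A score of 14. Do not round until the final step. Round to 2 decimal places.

-0.54

Mean-equated: 14 + (8.3 − 9.5) = 12.80
Linear-equated: (2.2/2.5)(14 − 9.5) + 8.3 = 12.260
Difference = 12.260 − 12.80 = -0.54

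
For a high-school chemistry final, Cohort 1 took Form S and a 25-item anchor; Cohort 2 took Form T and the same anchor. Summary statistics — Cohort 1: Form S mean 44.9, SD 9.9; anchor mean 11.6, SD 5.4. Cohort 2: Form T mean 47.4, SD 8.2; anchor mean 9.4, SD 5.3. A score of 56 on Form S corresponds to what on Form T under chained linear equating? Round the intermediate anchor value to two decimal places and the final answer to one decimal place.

60.2

Form S → anchor (Cohort 1): v = (5.4/9.9)(56 − 44.9) + 11.6 = 17.65
anchor → Form T (Cohort 2): y = (8.2/5.3)(17.65 − 9.4) + 47.4 = 60.2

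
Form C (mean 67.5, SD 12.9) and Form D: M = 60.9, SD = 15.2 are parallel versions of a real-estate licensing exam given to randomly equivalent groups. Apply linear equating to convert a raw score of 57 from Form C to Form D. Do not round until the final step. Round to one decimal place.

Linear equating: y = (SD_Y/SD_X)(x − M_X) + M_Y
y = (15.2/12.9)(57 − 67.5) + 60.9
y = 1.178295 × -10.5 + 60.9 = -12.3721 + 60.9 = 48.5

48.5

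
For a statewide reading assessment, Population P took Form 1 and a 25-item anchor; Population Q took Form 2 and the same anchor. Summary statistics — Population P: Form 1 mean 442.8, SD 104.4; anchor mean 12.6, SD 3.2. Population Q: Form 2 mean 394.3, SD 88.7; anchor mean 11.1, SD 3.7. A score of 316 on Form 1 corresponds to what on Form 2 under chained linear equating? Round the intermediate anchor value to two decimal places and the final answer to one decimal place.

Form 1 → anchor (Population P): v = (3.2/104.4)(316 − 442.8) + 12.6 = 8.71
anchor → Form 2 (Population Q): y = (88.7/3.7)(8.71 − 11.1) + 394.3 = 337.0

337.0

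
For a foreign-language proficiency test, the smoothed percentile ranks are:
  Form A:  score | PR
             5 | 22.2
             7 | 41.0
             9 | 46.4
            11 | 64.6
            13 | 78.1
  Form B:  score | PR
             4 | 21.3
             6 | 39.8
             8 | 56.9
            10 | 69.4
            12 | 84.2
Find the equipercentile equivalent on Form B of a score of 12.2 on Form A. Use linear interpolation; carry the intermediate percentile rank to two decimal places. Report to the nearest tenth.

10.4

PR of 12.2 on Form A: 64.6 + (12.2 − 11)/(13 − 11) × (78.1 − 64.6) = 72.70
On Form B, PR 72.70 falls between score 10 (PR 69.4) and 12 (PR 84.2).
Interpolate: 10 + (72.70 − 69.4)/(84.2 − 69.4) × (12 − 10) = 10.4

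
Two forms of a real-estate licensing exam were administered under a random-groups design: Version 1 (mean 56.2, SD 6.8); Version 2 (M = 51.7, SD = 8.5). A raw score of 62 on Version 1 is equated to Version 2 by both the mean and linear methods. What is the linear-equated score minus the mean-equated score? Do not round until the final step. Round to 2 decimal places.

Mean-equated: 62 + (51.7 − 56.2) = 57.50
Linear-equated: (8.5/6.8)(62 − 56.2) + 51.7 = 58.950
Difference = 58.950 − 57.50 = 1.45

1.45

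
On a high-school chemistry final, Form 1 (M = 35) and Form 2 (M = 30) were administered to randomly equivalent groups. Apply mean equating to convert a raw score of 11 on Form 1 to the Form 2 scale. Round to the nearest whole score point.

Mean equating: y = x + (M_Y − M_X) = 11 + (30 − 35) = 6

6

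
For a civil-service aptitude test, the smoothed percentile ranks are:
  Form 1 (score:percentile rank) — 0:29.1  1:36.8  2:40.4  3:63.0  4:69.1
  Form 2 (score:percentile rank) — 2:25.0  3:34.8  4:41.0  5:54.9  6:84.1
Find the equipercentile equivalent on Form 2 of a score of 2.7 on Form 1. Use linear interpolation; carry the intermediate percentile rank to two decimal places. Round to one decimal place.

5.0

PR of 2.7 on Form 1: 40.4 + (2.7 − 2)/(3 − 2) × (63.0 − 40.4) = 56.22
On Form 2, PR 56.22 falls between score 5 (PR 54.9) and 6 (PR 84.1).
Interpolate: 5 + (56.22 − 54.9)/(84.1 − 54.9) × (6 − 5) = 5.0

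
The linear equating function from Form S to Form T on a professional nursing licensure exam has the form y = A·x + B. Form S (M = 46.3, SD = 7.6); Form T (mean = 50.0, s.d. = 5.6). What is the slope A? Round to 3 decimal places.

A = SD_Y / SD_X = 5.6 / 7.6 = 0.737

0.737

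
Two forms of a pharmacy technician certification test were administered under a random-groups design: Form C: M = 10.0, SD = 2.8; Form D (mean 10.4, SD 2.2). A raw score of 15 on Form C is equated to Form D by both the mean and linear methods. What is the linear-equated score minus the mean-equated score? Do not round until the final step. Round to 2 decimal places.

-1.07

Mean-equated: 15 + (10.4 − 10.0) = 15.40
Linear-equated: (2.2/2.8)(15 − 10.0) + 10.4 = 14.329
Difference = 14.329 − 15.40 = -1.07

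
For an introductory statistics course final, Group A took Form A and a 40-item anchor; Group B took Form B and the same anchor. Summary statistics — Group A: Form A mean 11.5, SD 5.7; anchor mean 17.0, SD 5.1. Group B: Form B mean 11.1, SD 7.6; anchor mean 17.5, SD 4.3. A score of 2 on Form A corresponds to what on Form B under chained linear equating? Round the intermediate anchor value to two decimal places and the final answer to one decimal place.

Form A → anchor (Group A): v = (5.1/5.7)(2 − 11.5) + 17.0 = 8.50
anchor → Form B (Group B): y = (7.6/4.3)(8.50 − 17.5) + 11.1 = -4.8

-4.8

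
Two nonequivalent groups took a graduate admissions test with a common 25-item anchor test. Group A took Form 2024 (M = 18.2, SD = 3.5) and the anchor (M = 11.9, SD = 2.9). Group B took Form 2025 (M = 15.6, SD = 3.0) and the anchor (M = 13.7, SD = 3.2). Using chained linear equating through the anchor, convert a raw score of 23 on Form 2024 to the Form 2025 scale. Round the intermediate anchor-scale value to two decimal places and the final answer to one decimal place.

17.6

Form 2024 → anchor (Group A): v = (2.9/3.5)(23 − 18.2) + 11.9 = 15.88
anchor → Form 2025 (Group B): y = (3.0/3.2)(15.88 − 13.7) + 15.6 = 17.6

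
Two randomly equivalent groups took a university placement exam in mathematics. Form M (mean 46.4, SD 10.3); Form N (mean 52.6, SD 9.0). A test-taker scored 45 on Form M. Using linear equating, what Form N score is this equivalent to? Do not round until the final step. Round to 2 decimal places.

Linear equating: y = (SD_Y/SD_X)(x − M_X) + M_Y
y = (9.0/10.3)(45 − 46.4) + 52.6
y = 0.873786 × -1.4 + 52.6 = -1.2233 + 52.6 = 51.38

51.38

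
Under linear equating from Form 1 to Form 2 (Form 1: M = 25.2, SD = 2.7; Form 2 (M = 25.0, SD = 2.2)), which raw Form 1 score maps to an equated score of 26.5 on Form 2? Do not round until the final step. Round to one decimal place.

Invert y = (SD_Y/SD_X)(x − M_X) + M_Y:
x = (SD_X/SD_Y)(y − M_Y) + M_X = (2.7/2.2)(26.5 − 25.0) + 25.2
x = 1.227273 × 1.500 + 25.2 = 27.0

27.0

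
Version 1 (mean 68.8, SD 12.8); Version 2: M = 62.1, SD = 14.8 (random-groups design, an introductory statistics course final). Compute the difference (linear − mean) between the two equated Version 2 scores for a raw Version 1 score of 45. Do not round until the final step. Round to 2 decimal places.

Mean-equated: 45 + (62.1 − 68.8) = 38.30
Linear-equated: (14.8/12.8)(45 − 68.8) + 62.1 = 34.581
Difference = 34.581 − 38.30 = -3.72

-3.72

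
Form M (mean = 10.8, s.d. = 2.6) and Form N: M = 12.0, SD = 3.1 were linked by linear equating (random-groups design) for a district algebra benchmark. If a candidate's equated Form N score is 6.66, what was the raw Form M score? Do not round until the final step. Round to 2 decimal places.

6.32

Invert y = (SD_Y/SD_X)(x − M_X) + M_Y:
x = (SD_X/SD_Y)(y − M_Y) + M_X = (2.6/3.1)(6.66 − 12.0) + 10.8
x = 0.838710 × -5.340 + 10.8 = 6.32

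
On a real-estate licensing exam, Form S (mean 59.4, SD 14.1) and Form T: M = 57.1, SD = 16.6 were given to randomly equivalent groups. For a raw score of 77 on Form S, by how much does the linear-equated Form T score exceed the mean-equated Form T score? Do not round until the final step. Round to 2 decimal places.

3.12

Mean-equated: 77 + (57.1 − 59.4) = 74.70
Linear-equated: (16.6/14.1)(77 − 59.4) + 57.1 = 77.821
Difference = 77.821 − 74.70 = 3.12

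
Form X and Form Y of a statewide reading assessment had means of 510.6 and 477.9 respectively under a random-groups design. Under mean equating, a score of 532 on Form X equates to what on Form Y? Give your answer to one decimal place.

499.3

Mean equating: y = x + (M_Y − M_X) = 532 + (477.9 − 510.6) = 499.3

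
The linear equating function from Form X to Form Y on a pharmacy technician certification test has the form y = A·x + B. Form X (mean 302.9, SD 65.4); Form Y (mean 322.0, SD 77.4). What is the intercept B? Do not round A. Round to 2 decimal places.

A = SD_Y / SD_X = 77.4 / 65.4 = 1.183486
B = M_Y − A·M_X = 322.0 − 1.183486 × 302.9 = -36.48

-36.48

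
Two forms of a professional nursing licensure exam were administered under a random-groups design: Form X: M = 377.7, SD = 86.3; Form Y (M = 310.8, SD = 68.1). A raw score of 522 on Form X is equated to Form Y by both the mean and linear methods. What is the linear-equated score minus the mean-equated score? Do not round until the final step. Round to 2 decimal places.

Mean-equated: 522 + (310.8 − 377.7) = 455.10
Linear-equated: (68.1/86.3)(522 − 377.7) + 310.8 = 424.668
Difference = 424.668 − 455.10 = -30.43

-30.43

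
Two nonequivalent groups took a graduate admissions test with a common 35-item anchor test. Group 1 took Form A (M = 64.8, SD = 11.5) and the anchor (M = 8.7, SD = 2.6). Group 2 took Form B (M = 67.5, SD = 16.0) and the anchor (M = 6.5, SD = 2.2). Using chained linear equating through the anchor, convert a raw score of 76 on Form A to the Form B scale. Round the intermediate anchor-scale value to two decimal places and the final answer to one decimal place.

Form A → anchor (Group 1): v = (2.6/11.5)(76 − 64.8) + 8.7 = 11.23
anchor → Form B (Group 2): y = (16.0/2.2)(11.23 − 6.5) + 67.5 = 101.9

101.9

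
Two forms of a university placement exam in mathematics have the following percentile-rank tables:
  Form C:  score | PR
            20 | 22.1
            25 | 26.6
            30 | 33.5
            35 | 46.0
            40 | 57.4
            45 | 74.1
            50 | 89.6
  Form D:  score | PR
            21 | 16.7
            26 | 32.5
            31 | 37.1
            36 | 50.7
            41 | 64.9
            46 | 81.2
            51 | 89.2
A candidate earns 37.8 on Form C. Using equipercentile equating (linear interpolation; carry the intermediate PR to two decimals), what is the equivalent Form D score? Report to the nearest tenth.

36.6

PR of 37.8 on Form C: 46.0 + (37.8 − 35)/(40 − 35) × (57.4 − 46.0) = 52.38
On Form D, PR 52.38 falls between score 36 (PR 50.7) and 41 (PR 64.9).
Interpolate: 36 + (52.38 − 50.7)/(64.9 − 50.7) × (41 − 36) = 36.6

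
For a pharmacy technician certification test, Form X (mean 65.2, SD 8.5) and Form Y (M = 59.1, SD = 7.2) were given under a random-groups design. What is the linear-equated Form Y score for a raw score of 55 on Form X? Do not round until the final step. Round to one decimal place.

50.5

Linear equating: y = (SD_Y/SD_X)(x − M_X) + M_Y
y = (7.2/8.5)(55 − 65.2) + 59.1
y = 0.847059 × -10.2 + 59.1 = -8.6400 + 59.1 = 50.5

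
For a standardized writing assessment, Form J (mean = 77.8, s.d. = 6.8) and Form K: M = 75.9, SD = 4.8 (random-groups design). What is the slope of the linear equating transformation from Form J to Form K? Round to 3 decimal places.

0.706

A = SD_Y / SD_X = 4.8 / 6.8 = 0.706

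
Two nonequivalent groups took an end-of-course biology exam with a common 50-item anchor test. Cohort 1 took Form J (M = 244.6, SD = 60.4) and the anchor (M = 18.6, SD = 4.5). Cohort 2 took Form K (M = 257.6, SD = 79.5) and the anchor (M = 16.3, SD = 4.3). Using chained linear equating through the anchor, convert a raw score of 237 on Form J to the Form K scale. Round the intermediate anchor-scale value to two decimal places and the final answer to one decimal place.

289.6

Form J → anchor (Cohort 1): v = (4.5/60.4)(237 − 244.6) + 18.6 = 18.03
anchor → Form K (Cohort 2): y = (79.5/4.3)(18.03 − 16.3) + 257.6 = 289.6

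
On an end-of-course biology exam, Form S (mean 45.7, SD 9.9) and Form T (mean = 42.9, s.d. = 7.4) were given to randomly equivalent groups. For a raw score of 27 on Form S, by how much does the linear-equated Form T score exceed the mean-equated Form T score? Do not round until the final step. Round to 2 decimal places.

Mean-equated: 27 + (42.9 − 45.7) = 24.20
Linear-equated: (7.4/9.9)(27 − 45.7) + 42.9 = 28.922
Difference = 28.922 − 24.20 = 4.72

4.72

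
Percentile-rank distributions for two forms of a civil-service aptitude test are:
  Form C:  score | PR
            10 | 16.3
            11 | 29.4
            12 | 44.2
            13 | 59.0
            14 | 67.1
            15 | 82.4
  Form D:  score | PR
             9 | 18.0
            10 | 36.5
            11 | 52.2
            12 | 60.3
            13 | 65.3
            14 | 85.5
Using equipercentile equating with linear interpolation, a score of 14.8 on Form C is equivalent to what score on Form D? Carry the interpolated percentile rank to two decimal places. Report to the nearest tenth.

13.7

PR of 14.8 on Form C: 67.1 + (14.8 − 14)/(15 − 14) × (82.4 − 67.1) = 79.34
On Form D, PR 79.34 falls between score 13 (PR 65.3) and 14 (PR 85.5).
Interpolate: 13 + (79.34 − 65.3)/(85.5 − 65.3) × (14 − 13) = 13.7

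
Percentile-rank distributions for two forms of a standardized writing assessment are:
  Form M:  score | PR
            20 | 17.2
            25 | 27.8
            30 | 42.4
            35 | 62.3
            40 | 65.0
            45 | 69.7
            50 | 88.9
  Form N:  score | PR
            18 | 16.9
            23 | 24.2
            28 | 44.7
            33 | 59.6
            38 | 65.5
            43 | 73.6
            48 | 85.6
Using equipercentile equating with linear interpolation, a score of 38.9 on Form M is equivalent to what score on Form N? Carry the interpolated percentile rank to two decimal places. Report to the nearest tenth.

37.1

PR of 38.9 on Form M: 62.3 + (38.9 − 35)/(40 − 35) × (65.0 − 62.3) = 64.41
On Form N, PR 64.41 falls between score 33 (PR 59.6) and 38 (PR 65.5).
Interpolate: 33 + (64.41 − 59.6)/(65.5 − 59.6) × (38 − 33) = 37.1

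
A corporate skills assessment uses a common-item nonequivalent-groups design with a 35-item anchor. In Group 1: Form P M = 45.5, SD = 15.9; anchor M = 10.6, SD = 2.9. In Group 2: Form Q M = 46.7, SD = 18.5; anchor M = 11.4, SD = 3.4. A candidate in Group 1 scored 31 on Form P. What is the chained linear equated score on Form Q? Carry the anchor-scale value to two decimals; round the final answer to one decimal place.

Form P → anchor (Group 1): v = (2.9/15.9)(31 − 45.5) + 10.6 = 7.96
anchor → Form Q (Group 2): y = (18.5/3.4)(7.96 − 11.4) + 46.7 = 28.0

28.0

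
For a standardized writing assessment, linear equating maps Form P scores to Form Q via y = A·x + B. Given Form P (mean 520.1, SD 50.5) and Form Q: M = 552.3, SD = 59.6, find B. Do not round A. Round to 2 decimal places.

A = SD_Y / SD_X = 59.6 / 50.5 = 1.180198
B = M_Y − A·M_X = 552.3 − 1.180198 × 520.1 = -61.52

-61.52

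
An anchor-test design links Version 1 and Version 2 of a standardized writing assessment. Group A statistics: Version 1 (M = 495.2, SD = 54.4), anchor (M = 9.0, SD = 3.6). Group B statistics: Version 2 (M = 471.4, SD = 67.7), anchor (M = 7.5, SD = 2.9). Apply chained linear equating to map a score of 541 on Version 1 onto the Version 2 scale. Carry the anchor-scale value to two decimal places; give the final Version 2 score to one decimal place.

577.2

Version 1 → anchor (Group A): v = (3.6/54.4)(541 − 495.2) + 9.0 = 12.03
anchor → Version 2 (Group B): y = (67.7/2.9)(12.03 − 7.5) + 471.4 = 577.2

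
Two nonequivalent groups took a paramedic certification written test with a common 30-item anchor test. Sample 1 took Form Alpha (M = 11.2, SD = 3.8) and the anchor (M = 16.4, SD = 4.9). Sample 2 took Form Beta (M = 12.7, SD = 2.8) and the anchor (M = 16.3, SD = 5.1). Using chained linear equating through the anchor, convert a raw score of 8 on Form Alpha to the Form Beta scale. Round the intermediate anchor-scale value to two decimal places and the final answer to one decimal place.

Form Alpha → anchor (Sample 1): v = (4.9/3.8)(8 − 11.2) + 16.4 = 12.27
anchor → Form Beta (Sample 2): y = (2.8/5.1)(12.27 − 16.3) + 12.7 = 10.5

10.5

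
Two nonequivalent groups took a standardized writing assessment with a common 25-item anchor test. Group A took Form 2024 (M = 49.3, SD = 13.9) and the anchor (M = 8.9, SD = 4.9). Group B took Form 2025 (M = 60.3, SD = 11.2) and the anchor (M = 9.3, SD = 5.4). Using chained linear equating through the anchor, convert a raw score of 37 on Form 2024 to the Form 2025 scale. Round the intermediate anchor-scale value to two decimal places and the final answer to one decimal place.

50.5

Form 2024 → anchor (Group A): v = (4.9/13.9)(37 − 49.3) + 8.9 = 4.56
anchor → Form 2025 (Group B): y = (11.2/5.4)(4.56 − 9.3) + 60.3 = 50.5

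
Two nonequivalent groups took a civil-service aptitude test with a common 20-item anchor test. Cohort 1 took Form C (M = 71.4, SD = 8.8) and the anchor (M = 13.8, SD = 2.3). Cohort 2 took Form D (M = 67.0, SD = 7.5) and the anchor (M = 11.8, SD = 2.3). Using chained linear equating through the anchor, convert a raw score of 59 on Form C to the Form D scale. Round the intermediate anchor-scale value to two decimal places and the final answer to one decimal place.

Form C → anchor (Cohort 1): v = (2.3/8.8)(59 − 71.4) + 13.8 = 10.56
anchor → Form D (Cohort 2): y = (7.5/2.3)(10.56 − 11.8) + 67.0 = 63.0

63.0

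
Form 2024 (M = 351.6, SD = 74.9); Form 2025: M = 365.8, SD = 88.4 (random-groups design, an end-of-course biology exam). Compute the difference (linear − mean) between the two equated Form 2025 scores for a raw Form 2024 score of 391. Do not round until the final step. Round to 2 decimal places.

7.10

Mean-equated: 391 + (365.8 − 351.6) = 405.20
Linear-equated: (88.4/74.9)(391 − 351.6) + 365.8 = 412.301
Difference = 412.301 − 405.20 = 7.10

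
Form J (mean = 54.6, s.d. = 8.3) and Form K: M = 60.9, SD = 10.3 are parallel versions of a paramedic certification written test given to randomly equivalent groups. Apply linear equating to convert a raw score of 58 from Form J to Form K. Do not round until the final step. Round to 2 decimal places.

65.12

Linear equating: y = (SD_Y/SD_X)(x − M_X) + M_Y
y = (10.3/8.3)(58 − 54.6) + 60.9
y = 1.240964 × 3.4 + 60.9 = 4.2193 + 60.9 = 65.12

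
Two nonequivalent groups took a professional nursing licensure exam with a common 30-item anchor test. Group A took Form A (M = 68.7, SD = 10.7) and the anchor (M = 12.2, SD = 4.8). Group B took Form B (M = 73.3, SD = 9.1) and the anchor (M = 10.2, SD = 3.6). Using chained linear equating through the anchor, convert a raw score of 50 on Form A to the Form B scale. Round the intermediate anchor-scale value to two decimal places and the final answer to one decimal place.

57.1

Form A → anchor (Group A): v = (4.8/10.7)(50 − 68.7) + 12.2 = 3.81
anchor → Form B (Group B): y = (9.1/3.6)(3.81 − 10.2) + 73.3 = 57.1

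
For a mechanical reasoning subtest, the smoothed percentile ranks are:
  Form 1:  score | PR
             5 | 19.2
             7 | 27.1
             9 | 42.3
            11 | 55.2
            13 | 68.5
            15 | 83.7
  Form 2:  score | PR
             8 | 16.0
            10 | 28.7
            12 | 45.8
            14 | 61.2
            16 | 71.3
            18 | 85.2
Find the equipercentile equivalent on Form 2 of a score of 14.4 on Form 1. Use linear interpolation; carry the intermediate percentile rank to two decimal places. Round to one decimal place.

17.1

PR of 14.4 on Form 1: 68.5 + (14.4 − 13)/(15 − 13) × (83.7 − 68.5) = 79.14
On Form 2, PR 79.14 falls between score 16 (PR 71.3) and 18 (PR 85.2).
Interpolate: 16 + (79.14 − 71.3)/(85.2 − 71.3) × (18 − 16) = 17.1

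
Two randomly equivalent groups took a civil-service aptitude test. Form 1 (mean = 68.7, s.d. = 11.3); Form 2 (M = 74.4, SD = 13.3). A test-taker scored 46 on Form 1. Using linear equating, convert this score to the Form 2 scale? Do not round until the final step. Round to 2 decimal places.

Linear equating: y = (SD_Y/SD_X)(x − M_X) + M_Y
y = (13.3/11.3)(46 − 68.7) + 74.4
y = 1.176991 × -22.7 + 74.4 = -26.7177 + 74.4 = 47.68

47.68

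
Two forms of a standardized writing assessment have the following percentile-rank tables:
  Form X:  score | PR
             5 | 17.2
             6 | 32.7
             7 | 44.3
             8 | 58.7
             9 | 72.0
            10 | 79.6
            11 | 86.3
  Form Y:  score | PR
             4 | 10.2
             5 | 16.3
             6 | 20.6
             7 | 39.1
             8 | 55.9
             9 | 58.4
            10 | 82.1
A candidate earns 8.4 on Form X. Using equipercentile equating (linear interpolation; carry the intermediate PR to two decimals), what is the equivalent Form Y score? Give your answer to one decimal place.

PR of 8.4 on Form X: 58.7 + (8.4 − 8)/(9 − 8) × (72.0 − 58.7) = 64.02
On Form Y, PR 64.02 falls between score 9 (PR 58.4) and 10 (PR 82.1).
Interpolate: 9 + (64.02 − 58.4)/(82.1 − 58.4) × (10 − 9) = 9.2

9.2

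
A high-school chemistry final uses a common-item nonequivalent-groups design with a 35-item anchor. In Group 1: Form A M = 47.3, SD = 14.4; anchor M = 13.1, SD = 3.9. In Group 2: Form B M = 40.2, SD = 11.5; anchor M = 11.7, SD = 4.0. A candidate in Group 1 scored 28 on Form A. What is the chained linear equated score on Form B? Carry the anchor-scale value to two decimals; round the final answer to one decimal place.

Form A → anchor (Group 1): v = (3.9/14.4)(28 − 47.3) + 13.1 = 7.87
anchor → Form B (Group 2): y = (11.5/4.0)(7.87 − 11.7) + 40.2 = 29.2

29.2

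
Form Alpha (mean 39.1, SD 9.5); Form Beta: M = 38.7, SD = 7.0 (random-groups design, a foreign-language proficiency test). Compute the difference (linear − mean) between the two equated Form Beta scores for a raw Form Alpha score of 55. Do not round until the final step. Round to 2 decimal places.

Mean-equated: 55 + (38.7 − 39.1) = 54.60
Linear-equated: (7.0/9.5)(55 − 39.1) + 38.7 = 50.416
Difference = 50.416 − 54.60 = -4.18

-4.18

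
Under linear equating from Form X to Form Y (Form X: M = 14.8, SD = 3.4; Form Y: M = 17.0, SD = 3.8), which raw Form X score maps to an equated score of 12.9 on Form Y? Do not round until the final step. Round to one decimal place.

Invert y = (SD_Y/SD_X)(x − M_X) + M_Y:
x = (SD_X/SD_Y)(y − M_Y) + M_X = (3.4/3.8)(12.9 − 17.0) + 14.8
x = 0.894737 × -4.100 + 14.8 = 11.1

11.1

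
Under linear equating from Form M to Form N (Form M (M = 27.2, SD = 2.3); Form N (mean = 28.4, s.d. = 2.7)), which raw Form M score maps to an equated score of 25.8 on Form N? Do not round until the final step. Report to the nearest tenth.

Invert y = (SD_Y/SD_X)(x − M_X) + M_Y:
x = (SD_X/SD_Y)(y − M_Y) + M_X = (2.3/2.7)(25.8 − 28.4) + 27.2
x = 0.851852 × -2.600 + 27.2 = 25.0

25.0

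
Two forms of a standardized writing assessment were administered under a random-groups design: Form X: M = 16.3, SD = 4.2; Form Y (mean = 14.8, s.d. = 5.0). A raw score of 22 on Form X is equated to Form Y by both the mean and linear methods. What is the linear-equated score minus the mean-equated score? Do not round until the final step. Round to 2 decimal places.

1.09

Mean-equated: 22 + (14.8 − 16.3) = 20.50
Linear-equated: (5.0/4.2)(22 − 16.3) + 14.8 = 21.586
Difference = 21.586 − 20.50 = 1.09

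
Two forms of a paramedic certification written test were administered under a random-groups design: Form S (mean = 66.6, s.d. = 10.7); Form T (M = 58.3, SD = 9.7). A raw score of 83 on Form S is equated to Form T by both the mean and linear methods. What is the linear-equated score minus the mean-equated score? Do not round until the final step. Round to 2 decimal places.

-1.53

Mean-equated: 83 + (58.3 − 66.6) = 74.70
Linear-equated: (9.7/10.7)(83 − 66.6) + 58.3 = 73.167
Difference = 73.167 − 74.70 = -1.53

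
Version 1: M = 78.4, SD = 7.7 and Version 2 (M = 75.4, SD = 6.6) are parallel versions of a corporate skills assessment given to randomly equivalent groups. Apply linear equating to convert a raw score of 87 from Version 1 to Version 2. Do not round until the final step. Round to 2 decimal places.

Linear equating: y = (SD_Y/SD_X)(x − M_X) + M_Y
y = (6.6/7.7)(87 − 78.4) + 75.4
y = 0.857143 × 8.6 + 75.4 = 7.3714 + 75.4 = 82.77

82.77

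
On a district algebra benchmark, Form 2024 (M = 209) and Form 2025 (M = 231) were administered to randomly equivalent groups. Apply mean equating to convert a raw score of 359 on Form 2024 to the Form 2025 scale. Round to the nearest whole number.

381

Mean equating: y = x + (M_Y − M_X) = 359 + (231 − 209) = 381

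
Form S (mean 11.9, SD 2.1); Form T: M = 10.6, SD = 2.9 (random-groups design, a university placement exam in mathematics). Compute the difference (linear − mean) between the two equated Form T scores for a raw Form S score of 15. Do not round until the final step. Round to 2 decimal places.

1.18

Mean-equated: 15 + (10.6 − 11.9) = 13.70
Linear-equated: (2.9/2.1)(15 − 11.9) + 10.6 = 14.881
Difference = 14.881 − 13.70 = 1.18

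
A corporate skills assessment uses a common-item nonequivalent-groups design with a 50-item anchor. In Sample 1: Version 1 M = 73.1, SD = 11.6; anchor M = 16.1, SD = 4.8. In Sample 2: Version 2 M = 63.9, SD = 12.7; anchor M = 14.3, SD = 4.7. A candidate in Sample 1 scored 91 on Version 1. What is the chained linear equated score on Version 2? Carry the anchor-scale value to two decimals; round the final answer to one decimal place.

Version 1 → anchor (Sample 1): v = (4.8/11.6)(91 − 73.1) + 16.1 = 23.51
anchor → Version 2 (Sample 2): y = (12.7/4.7)(23.51 − 14.3) + 63.9 = 88.8

88.8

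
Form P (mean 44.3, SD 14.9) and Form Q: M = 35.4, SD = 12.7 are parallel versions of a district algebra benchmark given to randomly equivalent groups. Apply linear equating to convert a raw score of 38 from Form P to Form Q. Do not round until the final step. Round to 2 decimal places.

30.03

Linear equating: y = (SD_Y/SD_X)(x − M_X) + M_Y
y = (12.7/14.9)(38 − 44.3) + 35.4
y = 0.852349 × -6.3 + 35.4 = -5.3698 + 35.4 = 30.03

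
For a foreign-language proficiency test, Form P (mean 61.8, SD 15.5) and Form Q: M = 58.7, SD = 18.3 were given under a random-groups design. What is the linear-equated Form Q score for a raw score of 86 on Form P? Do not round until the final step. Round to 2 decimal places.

87.27

Linear equating: y = (SD_Y/SD_X)(x − M_X) + M_Y
y = (18.3/15.5)(86 − 61.8) + 58.7
y = 1.180645 × 24.2 + 58.7 = 28.5716 + 58.7 = 87.27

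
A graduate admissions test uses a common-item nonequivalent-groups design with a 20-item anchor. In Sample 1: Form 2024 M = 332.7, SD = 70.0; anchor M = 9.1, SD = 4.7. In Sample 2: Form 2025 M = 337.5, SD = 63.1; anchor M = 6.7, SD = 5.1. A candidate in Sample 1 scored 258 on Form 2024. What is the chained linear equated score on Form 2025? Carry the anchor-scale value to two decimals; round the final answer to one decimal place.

Form 2024 → anchor (Sample 1): v = (4.7/70.0)(258 − 332.7) + 9.1 = 4.08
anchor → Form 2025 (Sample 2): y = (63.1/5.1)(4.08 − 6.7) + 337.5 = 305.1

305.1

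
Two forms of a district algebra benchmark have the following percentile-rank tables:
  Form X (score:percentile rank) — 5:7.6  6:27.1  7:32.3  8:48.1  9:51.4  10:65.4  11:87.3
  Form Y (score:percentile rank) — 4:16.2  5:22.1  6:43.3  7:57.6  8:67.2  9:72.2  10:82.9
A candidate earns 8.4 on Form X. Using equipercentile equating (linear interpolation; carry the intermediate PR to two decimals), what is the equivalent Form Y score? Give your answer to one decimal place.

6.4

PR of 8.4 on Form X: 48.1 + (8.4 − 8)/(9 − 8) × (51.4 − 48.1) = 49.42
On Form Y, PR 49.42 falls between score 6 (PR 43.3) and 7 (PR 57.6).
Interpolate: 6 + (49.42 − 43.3)/(57.6 − 43.3) × (7 − 6) = 6.4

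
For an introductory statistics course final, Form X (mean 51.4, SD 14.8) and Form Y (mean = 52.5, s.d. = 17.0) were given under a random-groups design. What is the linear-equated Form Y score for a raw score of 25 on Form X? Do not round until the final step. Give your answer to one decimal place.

Linear equating: y = (SD_Y/SD_X)(x − M_X) + M_Y
y = (17.0/14.8)(25 − 51.4) + 52.5
y = 1.148649 × -26.4 + 52.5 = -30.3243 + 52.5 = 22.2

22.2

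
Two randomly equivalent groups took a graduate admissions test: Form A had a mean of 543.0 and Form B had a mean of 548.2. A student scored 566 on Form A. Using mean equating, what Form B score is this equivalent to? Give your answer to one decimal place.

571.2

Mean equating: y = x + (M_Y − M_X) = 566 + (548.2 − 543.0) = 571.2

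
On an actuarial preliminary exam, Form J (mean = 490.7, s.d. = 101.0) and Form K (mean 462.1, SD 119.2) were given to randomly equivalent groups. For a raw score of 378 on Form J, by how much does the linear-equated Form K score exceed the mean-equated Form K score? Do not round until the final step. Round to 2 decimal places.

-20.31

Mean-equated: 378 + (462.1 − 490.7) = 349.40
Linear-equated: (119.2/101.0)(378 − 490.7) + 462.1 = 329.092
Difference = 329.092 − 349.40 = -20.31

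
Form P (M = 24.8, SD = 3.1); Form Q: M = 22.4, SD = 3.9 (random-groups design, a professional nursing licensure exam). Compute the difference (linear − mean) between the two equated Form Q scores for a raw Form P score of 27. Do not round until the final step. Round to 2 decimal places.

0.57

Mean-equated: 27 + (22.4 − 24.8) = 24.60
Linear-equated: (3.9/3.1)(27 − 24.8) + 22.4 = 25.168
Difference = 25.168 − 24.60 = 0.57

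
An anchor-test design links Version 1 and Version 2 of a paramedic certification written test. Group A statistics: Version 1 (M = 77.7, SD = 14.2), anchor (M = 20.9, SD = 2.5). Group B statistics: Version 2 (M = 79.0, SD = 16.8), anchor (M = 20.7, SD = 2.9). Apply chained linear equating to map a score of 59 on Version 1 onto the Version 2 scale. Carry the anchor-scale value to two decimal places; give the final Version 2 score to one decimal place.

Version 1 → anchor (Group A): v = (2.5/14.2)(59 − 77.7) + 20.9 = 17.61
anchor → Version 2 (Group B): y = (16.8/2.9)(17.61 − 20.7) + 79.0 = 61.1

61.1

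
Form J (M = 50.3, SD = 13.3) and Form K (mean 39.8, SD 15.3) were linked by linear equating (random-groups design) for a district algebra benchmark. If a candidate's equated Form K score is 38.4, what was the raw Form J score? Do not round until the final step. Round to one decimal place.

Invert y = (SD_Y/SD_X)(x − M_X) + M_Y:
x = (SD_X/SD_Y)(y − M_Y) + M_X = (13.3/15.3)(38.4 − 39.8) + 50.3
x = 0.869281 × -1.400 + 50.3 = 49.1

49.1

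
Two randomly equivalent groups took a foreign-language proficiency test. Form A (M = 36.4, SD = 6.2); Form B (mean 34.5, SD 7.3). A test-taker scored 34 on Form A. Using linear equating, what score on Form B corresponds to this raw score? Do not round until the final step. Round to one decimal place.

Linear equating: y = (SD_Y/SD_X)(x − M_X) + M_Y
y = (7.3/6.2)(34 − 36.4) + 34.5
y = 1.177419 × -2.4 + 34.5 = -2.8258 + 34.5 = 31.7

31.7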